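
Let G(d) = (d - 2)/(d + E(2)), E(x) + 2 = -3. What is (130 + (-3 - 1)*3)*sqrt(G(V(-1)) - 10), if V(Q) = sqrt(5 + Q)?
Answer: 118*I*sqrt(10) ≈ 373.15*I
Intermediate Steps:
E(x) = -5 (E(x) = -2 - 3 = -5)
G(d) = (-2 + d)/(-5 + d) (G(d) = (d - 2)/(d - 5) = (-2 + d)/(-5 + d))
(130 + (-3 - 1)*3)*sqrt(G(V(-1)) - 10) = (130 + (-3 - 1)*3)*sqrt((-2 + sqrt(5 - 1))/(-5 + sqrt(5 - 1)) - 10) = (130 - 4*3)*sqrt((-2 + sqrt(4))/(-5 + sqrt(4)) - 10) = (130 - 12)*sqrt((-2 + 2)/(-5 + 2) - 10) = 118*sqrt(0/(-3) - 10) = 118*sqrt(-1/3*0 - 10) = 118*sqrt(0 - 10) = 118*sqrt(-10) = 118*(I*sqrt(10)) = 118*I*sqrt(10)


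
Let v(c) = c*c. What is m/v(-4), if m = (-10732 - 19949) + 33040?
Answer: 2359/16 ≈ 147.44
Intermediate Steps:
v(c) = c²
m = 2359 (m = -30681 + 33040 = 2359)
m/v(-4) = 2359/((-4)²) = 2359/16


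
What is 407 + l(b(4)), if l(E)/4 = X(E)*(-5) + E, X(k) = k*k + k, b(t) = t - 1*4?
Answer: 407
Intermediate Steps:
b(t) = -4 + t (b(t) = t - 4 = -4 + t)
X(k) = k + k**2 (X(k) = k**2 + k = k + k**2)
l(E) = 4*E - 20*E*(1 + E) (l(E) = 4*((E*(1 + E))*(-5) + E) = 4*(-5*E*(1 + E) + E) = 4*(E - 5*E*(1 + E)) = 4*E - 20*E*(1 + E))
407 + l(b(4)) = 407 + 4*(-4 + 4)*(-4 - 5*(-4 + 4)) = 407 + 4*0*(-4 - 5*0) = 407 + 4*0*(-4 + 0) = 407 + 4*0*(-4) = 407 + 0 = 407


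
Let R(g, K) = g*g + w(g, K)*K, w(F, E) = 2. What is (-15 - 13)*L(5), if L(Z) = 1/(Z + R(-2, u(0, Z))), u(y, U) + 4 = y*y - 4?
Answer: 4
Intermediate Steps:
u(y, U) = -8 + y² (u(y, U) = -4 + (y*y - 4) = -4 + (y² - 4) = -4 + (-4 + y²) = -8 + y²)
R(g, K) = g² + 2*K (R(g, K) = g*g + 2*K = g² + 2*K)
L(Z) = 1/(-12 + Z) (L(Z) = 1/(Z + ((-2)² + 2*(-8 + 0²))) = 1/(Z + (4 + 2*(-8 + 0))) = 1/(Z + (4 + 2*(-8))) = 1/(Z + (4 - 16)) = 1/(Z - 12) = 1/(-12 + Z))
(-15 - 13)*L(5) = (-15 - 13)/(-12 + 5) = -28/(-7) = -28*(-⅐) = 4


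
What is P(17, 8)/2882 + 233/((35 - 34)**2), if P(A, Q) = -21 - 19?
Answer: 335733/1441 ≈ 232.99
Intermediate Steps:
P(A, Q) = -40
P(17, 8)/2882 + 233/((35 - 34)**2) = -40/2882 + 233/((35 - 34)**2) = -40*1/2882 + 233/(1**2) = -20/1441 + 233/1 = -20/1441 + 233*1 = -20/1441 + 233 = 335733/1441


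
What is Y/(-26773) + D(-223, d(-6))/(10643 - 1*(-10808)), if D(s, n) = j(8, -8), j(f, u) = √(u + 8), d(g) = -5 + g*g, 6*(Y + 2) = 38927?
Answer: -38915/160638 ≈ -0.24225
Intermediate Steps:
Y = 38915/6 (Y = -2 + (⅙)*38927 = -2 + 38927/6 = 38915/6 ≈ 6485.8)
d(g) = -5 + g²
j(f, u) = √(8 + u)
D(s, n) = 0 (D(s, n) = √(8 - 8) = √0 = 0)
Y/(-26773) + D(-223, d(-6))/(10643 - 1*(-10808)) = (38915/6)/(-26773) + 0/(10643 - 1*(-10808)) = (38915/6)*(-1/26773) + 0/(10643 + 10808) = -38915/160638 + 0/21451 = -38915/160638 + 0*(1/21451) = -38915/160638 + 0 = -38915/160638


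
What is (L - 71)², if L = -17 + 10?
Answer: 6084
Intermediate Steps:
L = -7
(L - 71)² = (-7 - 71)² = (-78)² = 6084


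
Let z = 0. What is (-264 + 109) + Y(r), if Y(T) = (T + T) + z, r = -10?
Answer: -175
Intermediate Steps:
Y(T) = 2*T (Y(T) = (T + T) + 0 = 2*T + 0 = 2*T)
(-264 + 109) + Y(r) = (-264 + 109) + 2*(-10) = -155 - 20 = -175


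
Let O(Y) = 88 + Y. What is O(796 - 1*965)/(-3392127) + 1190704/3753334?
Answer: 224406844859/707321422301 ≈ 0.31726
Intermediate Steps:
O(796 - 1*965)/(-3392127) + 1190704/3753334 = (88 + (796 - 1*965))/(-3392127) + 1190704/3753334 = (88 + (796 - 965))*(-1/3392127) + 1190704*(1/3753334) = (88 - 169)*(-1/3392127) + 595352/1876667 = -81*(-1/3392127) + 595352/1876667 = 9/376903 + 595352/1876667 = 224406844859/707321422301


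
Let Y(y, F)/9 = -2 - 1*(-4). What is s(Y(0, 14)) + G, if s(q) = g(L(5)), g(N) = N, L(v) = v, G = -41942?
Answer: -41937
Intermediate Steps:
Y(y, F) = 18 (Y(y, F) = 9*(-2 - 1*(-4)) = 9*(-2 + 4) = 9*2 = 18)
s(q) = 5
s(Y(0, 14)) + G = 5 - 41942 = -41937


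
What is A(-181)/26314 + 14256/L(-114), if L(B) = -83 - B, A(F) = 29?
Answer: 375133283/815734 ≈ 459.87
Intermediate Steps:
A(-181)/26314 + 14256/L(-114) = 29/26314 + 14256/(-83 - 1*(-114)) = 29*(1/26314) + 14256/(-83 + 114) = 29/26314 + 14256/31 = 375133283/815734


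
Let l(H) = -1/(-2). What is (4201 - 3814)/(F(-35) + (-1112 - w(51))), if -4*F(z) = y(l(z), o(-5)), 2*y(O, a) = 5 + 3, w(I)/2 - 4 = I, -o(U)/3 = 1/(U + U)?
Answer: -387/1223 ≈ -0.31643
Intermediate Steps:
o(U) = -3/(2*U) (o(U) = -3/(U + U) = -3*1/(2*U) = -3/(2*U))
w(I) = 8 + 2*I
l(H) = ½ (l(H) = -1*(-½) = ½)
y(O, a) = 4 (y(O, a) = (5 + 3)/2 = (½)*8 = 4)
F(z) = -1 (F(z) = -¼*4 = -1)
(4201 - 3814)/(F(-35) + (-1112 - w(51))) = (4201 - 3814)/(-1 + (-1112 - (8 + 2*51))) = 387/(-1 + (-1112 - (8 + 102))) = 387/(-1 + (-1112 - 1*110)) = 387/(-1 + (-1112 - 110)) = 387/(-1 - 1222) = 387/(-1223) = 387*(-1/1223) = -387/1223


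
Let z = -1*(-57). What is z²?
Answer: 3249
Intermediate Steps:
z = 57
z² = 57² = 3249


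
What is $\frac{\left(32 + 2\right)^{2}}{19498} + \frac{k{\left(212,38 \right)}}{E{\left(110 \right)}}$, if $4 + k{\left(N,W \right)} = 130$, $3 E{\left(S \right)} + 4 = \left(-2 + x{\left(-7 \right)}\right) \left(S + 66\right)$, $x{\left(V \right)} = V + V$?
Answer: $- \frac{342527}{4582030} \approx -0.074754$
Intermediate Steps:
$x{\left(V \right)} = 2 V$
$E{\left(S \right)} = - \frac{1060}{3} - \frac{16 S}{3}$ ($E{\left(S \right)} = - \frac{4}{3} + \frac{\left(-2 + 2 \left(-7\right)\right) \left(S + 66\right)}{3} = - \frac{4}{3} + \frac{\left(-2 - 14\right) \left(66 + S\right)}{3} = - \frac{4}{3} + \frac{\left(-16\right) \left(66 + S\right)}{3} = - \frac{4}{3} + \frac{-1056 - 16 S}{3} = - \frac{4}{3} - \left(352 + \frac{16 S}{3}\right) = - \frac{1060}{3} - \frac{16 S}{3}$)
$k{\left(N,W \right)} = 126$ ($k{\left(N,W \right)} = -4 + 130 = 126$)
$\frac{\left(32 + 2\right)^{2}}{19498} + \frac{k{\left(212,38 \right)}}{E{\left(110 \right)}} = \frac{\left(32 + 2\right)^{2}}{19498} + \frac{126}{- \frac{1060}{3} - \frac{1760}{3}} = 34^{2} \cdot \frac{1}{19498} + \frac{126}{- \frac{1060}{3} - \frac{1760}{3}} = 1156 \cdot \frac{1}{19498} + \frac{126}{-940} = \frac{578}{9749} + 126 \left(- \frac{1}{940}\right) = \frac{578}{9749} - \frac{63}{470} = - \frac{342527}{4582030}$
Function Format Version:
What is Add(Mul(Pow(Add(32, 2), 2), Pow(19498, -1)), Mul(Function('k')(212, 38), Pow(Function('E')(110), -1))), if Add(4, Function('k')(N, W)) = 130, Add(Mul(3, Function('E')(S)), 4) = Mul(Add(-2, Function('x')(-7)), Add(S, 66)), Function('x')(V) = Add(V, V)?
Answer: Rational(-342527, 4582030) ≈ -0.074754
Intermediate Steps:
Function('x')(V) = Mul(2, V)
Function('E')(S) = Add(Rational(-1060, 3), Mul(Rational(-16, 3), S)) (Function('E')(S) = Add(Rational(-4, 3), Mul(Rational(1, 3), Mul(Add(-2, Mul(2, -7)), Add(S, 66)))) = Add(Rational(-4, 3), Mul(Rational(1, 3), Mul(Add(-2, -14), Add(66, S)))) = Add(Rational(-4, 3), Mul(Rational(1, 3), Mul(-16, Add(66, S)))) = Add(Rational(-4, 3), Mul(Rational(1, 3), Add(-1056, Mul(-16, S)))) = Add(Rational(-4, 3), Add(-352, Mul(Rational(-16, 3), S))) = Add(Rational(-1060, 3), Mul(Rational(-16, 3), S)))
Function('k')(N, W) = 126 (Function('k')(N, W) = Add(-4, 130) = 126)
Add(Mul(Pow(Add(32, 2), 2), Pow(19498, -1)), Mul(Function('k')(212, 38), Pow(Function('E')(110), -1))) = Add(Mul(Pow(Add(32, 2), 2), Pow(19498, -1)), Mul(126, Pow(Add(Rational(-1060, 3), Mul(Rational(-16, 3), 110)), -1))) = Add(Mul(Pow(34, 2), Rational(1, 19498)), Mul(126, Pow(Add(Rational(-1060, 3), Rational(-1760, 3)), -1))) = Add(Mul(1156, Rational(1, 19498)), Mul(126, Pow(-940, -1))) = Add(Rational(578, 9749), Mul(126, Rational(-1, 940))) = Add(Rational(578, 9749), Rational(-63, 470)) = Rational(-342527, 4582030)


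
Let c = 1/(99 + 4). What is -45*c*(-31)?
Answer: 1395/103 ≈ 13.544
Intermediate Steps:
c = 1/103 ≈ 0.0097087
-45*c*(-31) = -45*1/103*(-31) = -45/103*(-31) = 1395/103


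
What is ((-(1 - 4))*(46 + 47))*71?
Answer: 19809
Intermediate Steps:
((-(1 - 4))*(46 + 47))*71 = (-1*(-3)*93)*71 = (3*93)*71 = 279*71 = 19809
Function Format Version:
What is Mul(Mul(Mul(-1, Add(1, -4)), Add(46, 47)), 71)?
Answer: 19809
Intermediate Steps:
Mul(Mul(Mul(-1, Add(1, -4)), Add(46, 47)), 71) = Mul(Mul(Mul(-1, -3), 93), 71) = Mul(Mul(3, 93), 71) = Mul(279, 71) = 19809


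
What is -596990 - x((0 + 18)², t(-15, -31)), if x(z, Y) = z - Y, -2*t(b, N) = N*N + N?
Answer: -597779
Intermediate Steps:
t(b, N) = -N/2 - N²/2 (t(b, N) = -(N*N + N)/2 = -(N² + N)/2 = -(N + N²)/2 = -N/2 - N²/2)
-596990 - x((0 + 18)², t(-15, -31)) = -596990 - ((0 + 18)² - (-1)*(-31)*(1 - 31)/2) = -596990 - (18² - (-1)*(-31)*(-30)/2) = -596990 - (324 - 1*(-465)) = -596990 - (324 + 465) = -596990 - 1*789 = -596990 - 789 = -597779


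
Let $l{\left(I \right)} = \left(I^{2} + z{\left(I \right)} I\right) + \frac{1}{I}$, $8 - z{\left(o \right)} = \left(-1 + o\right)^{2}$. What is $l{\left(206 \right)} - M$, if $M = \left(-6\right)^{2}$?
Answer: $- \frac{1774299011}{206} \approx -8.6131 \cdot 10^{6}$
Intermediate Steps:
$z{\left(o \right)} = 8 - \left(-1 + o\right)^{2}$
$M = 36$
$l{\left(I \right)} = \frac{1}{I} + I^{2} + I \left(8 - \left(-1 + I\right)^{2}\right)$ ($l{\left(I \right)} = \left(I^{2} + \left(8 - \left(-1 + I\right)^{2}\right) I\right) + \frac{1}{I} = \left(I^{2} + I \left(8 - \left(-1 + I\right)^{2}\right)\right) + \frac{1}{I} = \frac{1}{I} + I^{2} + I \left(8 - \left(-1 + I\right)^{2}\right)$)
$l{\left(206 \right)} - M = \frac{1 + 206^{2} \left(8 + 206 - \left(-1 + 206\right)^{2}\right)}{206} - 36 = \frac{1 + 42436 \left(8 + 206 - 205^{2}\right)}{206} - 36 = \frac{1 + 42436 \left(8 + 206 - 42025\right)}{206} - 36 = \frac{1 + 42436 \left(-41811\right)}{206} - 36 = \frac{1 - 1774291596}{206} - 36 = \frac{1}{206} \left(-1774291595\right) - 36 = - \frac{1774291595}{206} - 36 = - \frac{1774299011}{206}$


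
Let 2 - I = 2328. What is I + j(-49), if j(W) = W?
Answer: -2375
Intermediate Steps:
I = -2326 (I = 2 - 1*2328 = 2 - 2328 = -2326)
I + j(-49) = -2326 - 49 = -2375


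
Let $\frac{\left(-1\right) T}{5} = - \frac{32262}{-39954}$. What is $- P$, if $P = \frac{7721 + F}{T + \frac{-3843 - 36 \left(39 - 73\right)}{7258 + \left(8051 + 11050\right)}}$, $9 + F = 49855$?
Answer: $\frac{10104423554427}{726101636} \approx 13916.0$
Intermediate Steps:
$T = - \frac{26885}{6659}$ ($T = - 5 \left(- \frac{32262}{-39954}\right) = - 5 \left(\left(-32262\right) \left(- \frac{1}{39954}\right)\right) = \left(-5\right) \frac{5377}{6659} = - \frac{26885}{6659} \approx -4.0374$)
$F = 49846$ ($F = -9 + 49855 = 49846$)
$P = - \frac{10104423554427}{726101636}$ ($P = \frac{7721 + 49846}{- \frac{26885}{6659} + \frac{-3843 - 36 \left(39 - 73\right)}{7258 + \left(8051 + 11050\right)}} = \frac{57567}{- \frac{26885}{6659} + \frac{-3843 - -1224}{7258 + 19101}} = \frac{57567}{- \frac{26885}{6659} + \frac{-3843 + 1224}{26359}} = \frac{57567}{- \frac{26885}{6659} - \frac{2619}{26359}} = \frac{57567}{- \frac{726101636}{175524581}} = 57567 \left(- \frac{175524581}{726101636}\right) = - \frac{10104423554427}{726101636} \approx -13916.0$)
$- P = \left(-1\right) \left(- \frac{10104423554427}{726101636}\right) = \frac{10104423554427}{726101636}$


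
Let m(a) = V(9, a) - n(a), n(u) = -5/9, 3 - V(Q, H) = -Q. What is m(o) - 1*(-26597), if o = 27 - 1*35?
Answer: 239486/9 ≈ 26610.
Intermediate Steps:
V(Q, H) = 3 + Q (V(Q, H) = 3 - (-1)*Q = 3 + Q)
o = -8 (o = 27 - 35 = -8)
n(u) = -5/9 (n(u) = -5*⅑ = -5/9)
m(a) = 113/9 (m(a) = (3 + 9) - 1*(-5/9) = 12 + 5/9 = 113/9)
m(o) - 1*(-26597) = 113/9 - 1*(-26597) = 113/9 + 26597 = 239486/9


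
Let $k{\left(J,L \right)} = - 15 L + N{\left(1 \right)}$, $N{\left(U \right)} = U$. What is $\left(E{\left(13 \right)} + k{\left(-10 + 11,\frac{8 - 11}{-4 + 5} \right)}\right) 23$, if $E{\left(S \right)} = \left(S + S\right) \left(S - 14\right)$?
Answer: $460$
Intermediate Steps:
$E{\left(S \right)} = 2 S \left(-14 + S\right)$
$k{\left(J,L \right)} = 1 - 15 L$ ($k{\left(J,L \right)} = - 15 L + 1 = 1 - 15 L$)
$\left(E{\left(13 \right)} + k{\left(-10 + 11,\frac{8 - 11}{-4 + 5} \right)}\right) 23 = \left(2 \cdot 13 \left(-14 + 13\right) - \left(-1 + 15 \frac{8 - 11}{-4 + 5}\right)\right) 23 = \left(2 \cdot 13 \left(-1\right) - \left(-1 + 15 \left(- \frac{3}{1}\right)\right)\right) 23 = \left(-26 - \left(-1 + 15 \left(\left(-3\right) 1\right)\right)\right) 23 = \left(-26 + \left(1 - -45\right)\right) 23 = \left(-26 + \left(1 + 45\right)\right) 23 = \left(-26 + 46\right) 23 = 20 \cdot 23 = 460$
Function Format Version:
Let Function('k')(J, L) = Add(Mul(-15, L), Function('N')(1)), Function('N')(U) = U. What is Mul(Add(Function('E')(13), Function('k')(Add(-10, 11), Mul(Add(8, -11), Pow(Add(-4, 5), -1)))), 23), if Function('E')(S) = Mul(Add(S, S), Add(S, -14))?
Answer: 460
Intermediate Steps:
Function('E')(S) = Mul(2, S, Add(-14, S)) (Function('E')(S) = Mul(Mul(2, S), Add(-14, S)) = Mul(2, S, Add(-14, S)))
Function('k')(J, L) = Add(1, Mul(-15, L)) (Function('k')(J, L) = Add(Mul(-15, L), 1) = Add(1, Mul(-15, L)))
Mul(Add(Function('E')(13), Function('k')(Add(-10, 11), Mul(Add(8, -11), Pow(Add(-4, 5), -1)))), 23) = Mul(Add(Mul(2, 13, Add(-14, 13)), Add(1, Mul(-15, Mul(Add(8, -11), Pow(Add(-4, 5), -1))))), 23) = Mul(Add(Mul(2, 13, -1), Add(1, Mul(-15, Mul(-3, Pow(1, -1))))), 23) = Mul(Add(-26, Add(1, Mul(-15, Mul(-3, 1)))), 23) = Mul(Add(-26, Add(1, Mul(-15, -3))), 23) = Mul(Add(-26, Add(1, 45)), 23) = Mul(Add(-26, 46), 23) = Mul(20, 23) = 460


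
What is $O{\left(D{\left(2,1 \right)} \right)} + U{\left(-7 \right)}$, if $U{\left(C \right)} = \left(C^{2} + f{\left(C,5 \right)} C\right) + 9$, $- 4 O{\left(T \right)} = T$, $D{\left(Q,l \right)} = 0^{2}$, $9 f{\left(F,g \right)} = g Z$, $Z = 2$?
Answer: $\frac{452}{9} \approx 50.222$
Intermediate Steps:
$f{\left(F,g \right)} = \frac{2 g}{9}$ ($f{\left(F,g \right)} = \frac{g 2}{9} = \frac{2 g}{9}$)
$D{\left(Q,l \right)} = 0$
$O{\left(T \right)} = - \frac{T}{4}$
$U{\left(C \right)} = 9 + C^{2} + \frac{10 C}{9}$ ($U{\left(C \right)} = \left(C^{2} + \frac{2}{9} \cdot 5 C\right) + 9 = \left(C^{2} + \frac{10 C}{9}\right) + 9 = 9 + C^{2} + \frac{10 C}{9}$)
$O{\left(D{\left(2,1 \right)} \right)} + U{\left(-7 \right)} = \left(- \frac{1}{4}\right) 0 + \left(9 + \left(-7\right)^{2} + \frac{10}{9} \left(-7\right)\right) = 0 + \left(9 + 49 - \frac{70}{9}\right) = 0 + \frac{452}{9} = \frac{452}{9}$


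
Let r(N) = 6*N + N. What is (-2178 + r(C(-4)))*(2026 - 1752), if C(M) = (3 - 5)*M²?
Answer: -658148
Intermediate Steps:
C(M) = -2*M²
r(N) = 7*N
(-2178 + r(C(-4)))*(2026 - 1752) = (-2178 + 7*(-2*(-4)²))*(2026 - 1752) = (-2178 + 7*(-2*16))*274 = (-2178 + 7*(-32))*274 = (-2178 - 224)*274 = -2402*274 = -658148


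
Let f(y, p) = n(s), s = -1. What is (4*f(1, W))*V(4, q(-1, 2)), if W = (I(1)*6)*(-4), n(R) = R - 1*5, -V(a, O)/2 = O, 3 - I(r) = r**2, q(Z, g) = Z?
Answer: -48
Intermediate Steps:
I(r) = 3 - r**2
V(a, O) = -2*O
n(R) = -5 + R (n(R) = R - 5 = -5 + R)
W = -48 (W = ((3 - 1*1**2)*6)*(-4) = ((3 - 1*1)*6)*(-4) = ((3 - 1)*6)*(-4) = (2*6)*(-4) = 12*(-4) = -48)
f(y, p) = -6 (f(y, p) = -5 - 1 = -6)
(4*f(1, W))*V(4, q(-1, 2)) = (4*(-6))*(-2*(-1)) = -24*2 = -48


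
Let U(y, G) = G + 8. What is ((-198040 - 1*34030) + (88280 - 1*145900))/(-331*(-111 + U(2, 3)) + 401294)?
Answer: -144845/217197 ≈ -0.66688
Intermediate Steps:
U(y, G) = 8 + G
((-198040 - 1*34030) + (88280 - 1*145900))/(-331*(-111 + U(2, 3)) + 401294) = ((-198040 - 1*34030) + (88280 - 1*145900))/(-331*(-111 + (8 + 3)) + 401294) = ((-198040 - 34030) + (88280 - 145900))/(-331*(-111 + 11) + 401294) = (-232070 - 57620)/(-331*(-100) + 401294) = -289690/(33100 + 401294) = -289690/434394 = -289690*1/434394 = -144845/217197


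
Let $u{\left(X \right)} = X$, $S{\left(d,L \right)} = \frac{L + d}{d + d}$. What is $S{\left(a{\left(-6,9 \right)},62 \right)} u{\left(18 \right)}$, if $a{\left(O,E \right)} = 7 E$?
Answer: $\frac{125}{7} \approx 17.857$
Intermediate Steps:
$S{\left(d,L \right)} = \frac{L + d}{2 d}$
$S{\left(a{\left(-6,9 \right)},62 \right)} u{\left(18 \right)} = \frac{62 + 7 \cdot 9}{2 \cdot 7 \cdot 9} \cdot 18 = \frac{62 + 63}{2 \cdot 63} \cdot 18 = \frac{1}{2} \cdot \frac{1}{63} \cdot 125 \cdot 18 = \frac{125}{126} \cdot 18 = \frac{125}{7}$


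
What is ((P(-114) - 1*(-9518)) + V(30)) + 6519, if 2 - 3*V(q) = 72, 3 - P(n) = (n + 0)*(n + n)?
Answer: -29926/3 ≈ -9975.3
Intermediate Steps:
P(n) = 3 - 2*n² (P(n) = 3 - (n + 0)*(n + n) = 3 - n*2*n = 3 - 2*n²)
V(q) = -70/3 (V(q) = ⅔ - ⅓*72 = ⅔ - 24 = -70/3)
((P(-114) - 1*(-9518)) + V(30)) + 6519 = (((3 - 2*(-114)²) - 1*(-9518)) - 70/3) + 6519 = (((3 - 2*12996) + 9518) - 70/3) + 6519 = (((3 - 25992) + 9518) - 70/3) + 6519 = ((-25989 + 9518) - 70/3) + 6519 = (-16471 - 70/3) + 6519 = -49483/3 + 6519 = -29926/3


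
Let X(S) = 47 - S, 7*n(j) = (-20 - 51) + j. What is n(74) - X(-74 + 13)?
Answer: -753/7 ≈ -107.57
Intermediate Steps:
n(j) = -71/7 + j/7 (n(j) = ((-20 - 51) + j)/7 = (-71 + j)/7 = -71/7 + j/7)
n(74) - X(-74 + 13) = (-71/7 + (⅐)*74) - (47 - (-74 + 13)) = (-71/7 + 74/7) - (47 - 1*(-61)) = 3/7 - (47 + 61) = 3/7 - 1*108 = 3/7 - 108 = -753/7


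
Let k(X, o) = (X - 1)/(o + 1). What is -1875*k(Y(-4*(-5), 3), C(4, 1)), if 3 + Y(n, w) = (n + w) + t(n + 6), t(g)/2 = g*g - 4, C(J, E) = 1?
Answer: -2555625/2 ≈ -1.2778e+6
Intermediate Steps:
t(g) = -8 + 2*g**2 (t(g) = 2*(g*g - 4) = 2*(g**2 - 4) = 2*(-4 + g**2) = -8 + 2*g**2)
Y(n, w) = -11 + n + w + 2*(6 + n)**2 (Y(n, w) = -3 + ((n + w) + (-8 + 2*(n + 6)**2)) = -3 + ((n + w) + (-8 + 2*(6 + n)**2)) = -3 + (-8 + n + w + 2*(6 + n)**2) = -11 + n + w + 2*(6 + n)**2)
k(X, o) = (-1 + X)/(1 + o)
-1875*k(Y(-4*(-5), 3), C(4, 1)) = -1875*(-1 + (-11 - 4*(-5) + 3 + 2*(6 - 4*(-5))**2))/(1 + 1) = -1875*(-1 + (-11 + 20 + 3 + 2*(6 + 20)**2))/2 = -1875*(-1 + (-11 + 20 + 3 + 2*26**2))/2 = -1875*(-1 + (-11 + 20 + 3 + 2*676))/2 = -1875*(-1 + (-11 + 20 + 3 + 1352))/2 = -1875*(-1 + 1364)/2 = -1875*1363/2 = -2555625/2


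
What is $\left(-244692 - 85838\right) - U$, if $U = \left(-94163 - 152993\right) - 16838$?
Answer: $-66536$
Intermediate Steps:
$U = -263994$ ($U = -247156 - 16838 = -263994$)
$\left(-244692 - 85838\right) - U = \left(-244692 - 85838\right) - -263994 = \left(-244692 - 85838\right) + 263994 = -330530 + 263994 = -66536$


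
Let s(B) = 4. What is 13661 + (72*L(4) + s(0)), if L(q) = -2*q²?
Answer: 11361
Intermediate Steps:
13661 + (72*L(4) + s(0)) = 13661 + (72*(-2*4²) + 4) = 13661 + (72*(-2*16) + 4) = 13661 + (72*(-32) + 4) = 13661 + (-2304 + 4) = 13661 - 2300 = 11361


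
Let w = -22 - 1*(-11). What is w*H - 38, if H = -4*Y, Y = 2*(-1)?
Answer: -126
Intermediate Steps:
Y = -2
w = -11 (w = -22 + 11 = -11)
H = 8 (H = -4*(-2) = 8)
w*H - 38 = -11*8 - 38 = -88 - 38 = -126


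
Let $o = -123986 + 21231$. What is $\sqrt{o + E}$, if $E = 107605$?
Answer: $5 \sqrt{194} \approx 69.642$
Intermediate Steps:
$o = -102755$
$\sqrt{o + E} = \sqrt{-102755 + 107605} = \sqrt{4850} = 5 \sqrt{194}$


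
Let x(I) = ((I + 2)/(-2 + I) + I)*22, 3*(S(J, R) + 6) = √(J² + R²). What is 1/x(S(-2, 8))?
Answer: -6363/615274 - 354*√17/307637 ≈ -0.015086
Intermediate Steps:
S(J, R) = -6 + √(J² + R²)/3
x(I) = 22*I + 22*(2 + I)/(-2 + I) (x(I) = ((2 + I)/(-2 + I) + I)*22 = (I + (2 + I)/(-2 + I))*22 = 22*I + 22*(2 + I)/(-2 + I))
1/x(S(-2, 8)) = 1/(22*(2 + (-6 + √((-2)² + 8²)/3)² - (-6 + √((-2)² + 8²)/3))/(-2 + (-6 + √((-2)² + 8²)/3))) = 1/(22*(2 + (-6 + √(4 + 64)/3)² - (-6 + √(4 + 64)/3))/(-2 + (-6 + √(4 + 64)/3))) = 1/(22*(2 + (-6 + √68/3)² - (-6 + √68/3))/(-2 + (-6 + √68/3))) = 1/(22*(2 + (-6 + (2*√17)/3)² - (-6 + (2*√17)/3))/(-2 + (-6 + (2*√17)/3))) = 1/(22*(2 + (-6 + 2*√17/3)² - (-6 + 2*√17/3))/(-2 + (-6 + 2*√17/3))) = 1/(22*(2 + (-6 + 2*√17/3)² + (6 - 2*√17/3))/(-8 + 2*√17/3)) = 1/(22*(8 + (-6 + 2*√17/3)² - 2*√17/3)/(-8 + 2*√17/3)) = (-8 + 2*√17/3)/(22*(8 + (-6 + 2*√17/3)² - 2*√17/3))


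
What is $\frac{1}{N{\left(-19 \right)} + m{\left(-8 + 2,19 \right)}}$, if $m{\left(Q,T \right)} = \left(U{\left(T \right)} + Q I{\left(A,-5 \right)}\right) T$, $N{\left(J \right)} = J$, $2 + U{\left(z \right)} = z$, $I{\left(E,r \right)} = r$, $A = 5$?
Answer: $\frac{1}{874} \approx 0.0011442$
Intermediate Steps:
$U{\left(z \right)} = -2 + z$
$m{\left(Q,T \right)} = T \left(-2 + T - 5 Q\right)$ ($m{\left(Q,T \right)} = \left(\left(-2 + T\right) + Q \left(-5\right)\right) T = \left(\left(-2 + T\right) - 5 Q\right) T = \left(-2 + T - 5 Q\right) T = T \left(-2 + T - 5 Q\right)$)
$\frac{1}{N{\left(-19 \right)} + m{\left(-8 + 2,19 \right)}} = \frac{1}{-19 + 19 \left(-2 + 19 - 5 \left(-8 + 2\right)\right)} = \frac{1}{-19 + 19 \left(-2 + 19 - -30\right)} = \frac{1}{-19 + 19 \left(-2 + 19 + 30\right)} = \frac{1}{-19 + 19 \cdot 47} = \frac{1}{-19 + 893} = \frac{1}{874}$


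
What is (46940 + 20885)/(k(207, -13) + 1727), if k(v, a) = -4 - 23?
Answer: 2713/68 ≈ 39.897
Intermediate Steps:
k(v, a) = -27
(46940 + 20885)/(k(207, -13) + 1727) = (46940 + 20885)/(-27 + 1727) = 67825/1700 = 67825*(1/1700) = 2713/68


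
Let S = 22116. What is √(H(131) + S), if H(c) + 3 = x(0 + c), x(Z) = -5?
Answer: 2*√5527 ≈ 148.69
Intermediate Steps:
H(c) = -8 (H(c) = -3 - 5 = -8)
√(H(131) + S) = √(-8 + 22116) = √22108 = 2*√5527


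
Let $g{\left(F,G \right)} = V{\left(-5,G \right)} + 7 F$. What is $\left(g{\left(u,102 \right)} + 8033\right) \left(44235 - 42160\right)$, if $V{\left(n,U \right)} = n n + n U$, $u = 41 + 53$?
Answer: $17027450$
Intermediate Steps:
$u = 94$
$V{\left(n,U \right)} = n^{2} + U n$
$g{\left(F,G \right)} = 25 - 5 G + 7 F$ ($g{\left(F,G \right)} = - 5 \left(G - 5\right) + 7 F = - 5 \left(-5 + G\right) + 7 F = \left(25 - 5 G\right) + 7 F = 25 - 5 G + 7 F$)
$\left(g{\left(u,102 \right)} + 8033\right) \left(44235 - 42160\right) = \left(\left(25 - 510 + 7 \cdot 94\right) + 8033\right) \left(44235 - 42160\right) = \left(\left(25 - 510 + 658\right) + 8033\right) 2075 = \left(173 + 8033\right) 2075 = 8206 \cdot 2075 = 17027450$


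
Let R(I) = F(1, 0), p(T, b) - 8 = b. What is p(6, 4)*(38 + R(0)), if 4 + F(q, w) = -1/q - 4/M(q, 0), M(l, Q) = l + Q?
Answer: 348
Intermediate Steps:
M(l, Q) = Q + l
p(T, b) = 8 + b
F(q, w) = -4 - 5/q (F(q, w) = -4 + (-1/q - 4/(0 + q)) = -4 + (-1/q - 4/q) = -4 - 5/q)
R(I) = -9 (R(I) = -4 - 5/1 = -4 - 5*1 = -4 - 5 = -9)
p(6, 4)*(38 + R(0)) = (8 + 4)*(38 - 9) = 12*29 = 348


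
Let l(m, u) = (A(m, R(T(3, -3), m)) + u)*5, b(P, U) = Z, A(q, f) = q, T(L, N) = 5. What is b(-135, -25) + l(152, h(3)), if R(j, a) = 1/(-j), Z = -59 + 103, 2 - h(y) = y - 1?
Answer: 804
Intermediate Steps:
h(y) = 3 - y (h(y) = 2 - (y - 1) = 2 - (-1 + y) = 2 + (1 - y) = 3 - y)
Z = 44
R(j, a) = -1/j
b(P, U) = 44
l(m, u) = 5*m + 5*u (l(m, u) = (m + u)*5 = 5*m + 5*u)
b(-135, -25) + l(152, h(3)) = 44 + (5*152 + 5*(3 - 1*3)) = 44 + (760 + 5*(3 - 3)) = 44 + (760 + 5*0) = 44 + (760 + 0) = 44 + 760 = 804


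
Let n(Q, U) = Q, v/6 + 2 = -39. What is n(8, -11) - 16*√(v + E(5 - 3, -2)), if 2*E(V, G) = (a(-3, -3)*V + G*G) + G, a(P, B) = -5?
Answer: 8 - 80*I*√10 ≈ 8.0 - 252.98*I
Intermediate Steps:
v = -246 (v = -12 + 6*(-39) = -12 - 234 = -246)
E(V, G) = G/2 + G²/2 - 5*V/2 (E(V, G) = ((-5*V + G*G) + G)/2 = ((-5*V + G²) + G)/2 = ((G² - 5*V) + G)/2 = (G + G² - 5*V)/2 = G/2 + G²/2 - 5*V/2)
n(8, -11) - 16*√(v + E(5 - 3, -2)) = 8 - 16*√(-246 + ((½)*(-2) + (½)*(-2)² - 5*(5 - 3)/2)) = 8 - 16*√(-246 + (-1 + (½)*4 - 5/2*2)) = 8 - 16*√(-246 + (-1 + 2 - 5)) = 8 - 16*√(-246 - 4) = 8 - 80*I*√10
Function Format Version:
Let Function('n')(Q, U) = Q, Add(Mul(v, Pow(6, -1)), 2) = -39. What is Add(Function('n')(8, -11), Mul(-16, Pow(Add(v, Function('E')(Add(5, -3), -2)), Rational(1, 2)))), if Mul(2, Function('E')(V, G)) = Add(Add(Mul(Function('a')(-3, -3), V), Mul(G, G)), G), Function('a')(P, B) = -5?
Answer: Add(8, Mul(-80, I, Pow(10, Rational(1, 2)))) ≈ Add(8.0000, Mul(-252.98, I))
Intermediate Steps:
v = -246 (v = Add(-12, Mul(6, -39)) = Add(-12, -234) = -246)
Function('E')(V, G) = Add(Mul(Rational(1, 2), G), Mul(Rational(1, 2), Pow(G, 2)), Mul(Rational(-5, 2), V)) (Function('E')(V, G) = Mul(Rational(1, 2), Add(Add(Mul(-5, V), Mul(G, G)), G)) = Mul(Rational(1, 2), Add(Add(Mul(-5, V), Pow(G, 2)), G)) = Mul(Rational(1, 2), Add(Add(Pow(G, 2), Mul(-5, V)), G)) = Mul(Rational(1, 2), Add(G, Pow(G, 2), Mul(-5, V))) = Add(Mul(Rational(1, 2), G), Mul(Rational(1, 2), Pow(G, 2)), Mul(Rational(-5, 2), V)))
Add(Function('n')(8, -11), Mul(-16, Pow(Add(v, Function('E')(Add(5, -3), -2)), Rational(1, 2)))) = Add(8, Mul(-16, Pow(Add(-246, Add(Mul(Rational(1, 2), -2), Mul(Rational(1, 2), Pow(-2, 2)), Mul(Rational(-5, 2), Add(5, -3)))), Rational(1, 2)))) = Add(8, Mul(-16, Pow(Add(-246, Add(-1, Mul(Rational(1, 2), 4), Mul(Rational(-5, 2), 2))), Rational(1, 2)))) = Add(8, Mul(-16, Pow(Add(-246, Add(-1, 2, -5)), Rational(1, 2)))) = Add(8, Mul(-16, Pow(Add(-246, -4), Rational(1, 2)))) = Add(8, Mul(-16, Pow(-250, Rational(1, 2)))) = Add(8, Mul(-16, Mul(5, I, Pow(10, Rational(1, 2))))) = Add(8, Mul(-80, I, Pow(10, Rational(1, 2))))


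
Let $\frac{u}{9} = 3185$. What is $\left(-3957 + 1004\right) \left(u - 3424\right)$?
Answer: $-74536673$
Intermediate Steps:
$u = 28665$ ($u = 9 \cdot 3185 = 28665$)
$\left(-3957 + 1004\right) \left(u - 3424\right) = \left(-3957 + 1004\right) \left(28665 - 3424\right) = \left(-2953\right) 25241 = -74536673$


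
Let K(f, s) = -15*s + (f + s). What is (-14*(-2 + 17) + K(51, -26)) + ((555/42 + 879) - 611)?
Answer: 6807/14 ≈ 486.21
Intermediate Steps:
K(f, s) = f - 14*s
(-14*(-2 + 17) + K(51, -26)) + ((555/42 + 879) - 611) = (-14*(-2 + 17) + (51 - 14*(-26))) + ((555/42 + 879) - 611) = (-14*15 + (51 + 364)) + ((555*(1/42) + 879) - 611) = (-210 + 415) + ((185/14 + 879) - 611) = 205 + (12491/14 - 611) = 205 + 3937/14 = 6807/14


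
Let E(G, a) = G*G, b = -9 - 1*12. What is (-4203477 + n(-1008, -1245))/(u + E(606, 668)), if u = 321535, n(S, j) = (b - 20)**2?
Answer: -4201796/688771 ≈ -6.1004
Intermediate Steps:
b = -21 (b = -9 - 12 = -21)
n(S, j) = 1681 (n(S, j) = (-21 - 20)**2 = (-41)**2 = 1681)
E(G, a) = G**2
(-4203477 + n(-1008, -1245))/(u + E(606, 668)) = (-4203477 + 1681)/(321535 + 606**2) = -4201796/(321535 + 367236) = -4201796/688771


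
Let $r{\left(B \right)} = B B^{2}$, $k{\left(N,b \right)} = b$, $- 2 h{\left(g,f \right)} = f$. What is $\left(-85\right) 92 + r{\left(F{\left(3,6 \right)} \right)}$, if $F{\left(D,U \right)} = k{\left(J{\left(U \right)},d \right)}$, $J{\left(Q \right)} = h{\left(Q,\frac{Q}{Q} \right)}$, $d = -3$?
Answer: $-7847$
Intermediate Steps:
$h{\left(g,f \right)} = - \frac{f}{2}$
$J{\left(Q \right)} = - \frac{1}{2}$ ($J{\left(Q \right)} = - \frac{Q \frac{1}{Q}}{2} = \left(- \frac{1}{2}\right) 1 = - \frac{1}{2}$)
$F{\left(D,U \right)} = -3$
$r{\left(B \right)} = B^{3}$
$\left(-85\right) 92 + r{\left(F{\left(3,6 \right)} \right)} = \left(-85\right) 92 + \left(-3\right)^{3} = -7820 - 27 = -7847$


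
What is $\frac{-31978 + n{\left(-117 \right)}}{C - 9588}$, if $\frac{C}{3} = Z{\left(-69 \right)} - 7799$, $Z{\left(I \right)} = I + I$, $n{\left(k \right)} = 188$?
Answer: $\frac{31790}{33399} \approx 0.95183$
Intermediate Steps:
$Z{\left(I \right)} = 2 I$
$C = -23811$ ($C = 3 \left(2 \left(-69\right) - 7799\right) = 3 \left(-138 - 7799\right) = 3 \left(-7937\right) = -23811$)
$\frac{-31978 + n{\left(-117 \right)}}{C - 9588} = \frac{-31978 + 188}{-23811 - 9588} = - \frac{31790}{-33399} = \left(-31790\right) \left(- \frac{1}{33399}\right) = \frac{31790}{33399}$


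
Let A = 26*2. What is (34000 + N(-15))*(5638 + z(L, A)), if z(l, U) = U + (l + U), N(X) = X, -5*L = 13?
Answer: 195053509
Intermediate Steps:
L = -13/5 (L = -⅕*13 = -13/5 ≈ -2.6000)
A = 52
z(l, U) = l + 2*U (z(l, U) = U + (U + l) = l + 2*U)
(34000 + N(-15))*(5638 + z(L, A)) = (34000 - 15)*(5638 + (-13/5 + 2*52)) = 33985*(5638 + (-13/5 + 104)) = 33985*(5638 + 507/5) = 33985*(28697/5) = 195053509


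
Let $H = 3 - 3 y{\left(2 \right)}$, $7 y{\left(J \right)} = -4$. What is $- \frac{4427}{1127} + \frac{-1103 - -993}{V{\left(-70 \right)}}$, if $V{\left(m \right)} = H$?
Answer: $- \frac{92171}{3381} \approx -27.261$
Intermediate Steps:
$y{\left(J \right)} = - \frac{4}{7}$ ($y{\left(J \right)} = \frac{1}{7} \left(-4\right) = - \frac{4}{7}$)
$H = \frac{33}{7}$ ($H = 3 - - \frac{12}{7} = 3 + \frac{12}{7} = \frac{33}{7} \approx 4.7143$)
$V{\left(m \right)} = \frac{33}{7}$
$- \frac{4427}{1127} + \frac{-1103 - -993}{V{\left(-70 \right)}} = - \frac{4427}{1127} + \frac{-1103 - -993}{\frac{33}{7}} = \left(-4427\right) \frac{1}{1127} + \left(-1103 + 993\right) \frac{7}{33} = - \frac{4427}{1127} - \frac{70}{3} = - \frac{92171}{3381}$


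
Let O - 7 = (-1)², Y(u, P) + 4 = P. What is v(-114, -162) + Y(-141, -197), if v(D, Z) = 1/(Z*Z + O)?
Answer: -5276651/26252 ≈ -201.00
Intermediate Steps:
Y(u, P) = -4 + P
O = 8 (O = 7 + (-1)² = 7 + 1 = 8)
v(D, Z) = 1/(8 + Z²) (v(D, Z) = 1/(Z*Z + 8) = 1/(Z² + 8) = 1/(8 + Z²))
v(-114, -162) + Y(-141, -197) = 1/(8 + (-162)²) + (-4 - 197) = 1/(8 + 26244) - 201 = 1/26252 - 201 = -5276651/26252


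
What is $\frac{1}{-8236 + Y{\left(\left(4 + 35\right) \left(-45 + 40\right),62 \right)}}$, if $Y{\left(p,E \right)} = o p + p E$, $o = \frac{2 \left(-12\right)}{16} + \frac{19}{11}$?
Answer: $- \frac{22}{448147} \approx -4.9091 \cdot 10^{-5}$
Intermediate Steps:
$o = \frac{5}{22}$ ($o = \left(-24\right) \frac{1}{16} + 19 \cdot \frac{1}{11} = - \frac{3}{2} + \frac{19}{11} = \frac{5}{22} \approx 0.22727$)
$Y{\left(p,E \right)} = \frac{5 p}{22} + E p$ ($Y{\left(p,E \right)} = \frac{5 p}{22} + p E = \frac{5 p}{22} + E p$)
$\frac{1}{-8236 + Y{\left(\left(4 + 35\right) \left(-45 + 40\right),62 \right)}} = \frac{1}{-8236 + \frac{\left(4 + 35\right) \left(-45 + 40\right) \left(5 + 22 \cdot 62\right)}{22}} = \frac{1}{-8236 + \frac{39 \left(-5\right) \left(5 + 1364\right)}{22}} = \frac{1}{-8236 + \frac{1}{22} \left(-195\right) 1369} = \frac{1}{-8236 - \frac{266955}{22}} = \frac{1}{- \frac{448147}{22}} = - \frac{22}{448147}$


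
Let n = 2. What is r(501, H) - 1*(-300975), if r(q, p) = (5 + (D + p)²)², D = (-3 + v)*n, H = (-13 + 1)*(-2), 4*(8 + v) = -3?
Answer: 4816041/16 ≈ 3.0100e+5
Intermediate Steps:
v = -35/4 (v = -8 + (¼)*(-3) = -8 - ¾ = -35/4 ≈ -8.7500)
H = 24 (H = -12*(-2) = 24)
D = -47/2 (D = (-3 - 35/4)*2 = -47/4*2 = -47/2 ≈ -23.500)
r(q, p) = (5 + (-47/2 + p)²)²
r(501, H) - 1*(-300975) = (20 + (-47 + 2*24)²)²/16 - 1*(-300975) = (20 + (-47 + 48)²)²/16 + 300975 = (20 + 1²)²/16 + 300975 = (20 + 1)²/16 + 300975 = (1/16)*21² + 300975 = (1/16)*441 + 300975 = 441/16 + 300975 = 4816041/16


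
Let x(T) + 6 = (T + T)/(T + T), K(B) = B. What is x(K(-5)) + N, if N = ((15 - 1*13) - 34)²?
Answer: 1019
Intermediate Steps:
x(T) = -5 (x(T) = -6 + (T + T)/(T + T) = -6 + (2*T)/((2*T)) = -6 + (2*T)*(1/(2*T)) = -6 + 1 = -5)
N = 1024 (N = ((15 - 13) - 34)² = (2 - 34)² = (-32)² = 1024)
x(K(-5)) + N = -5 + 1024 = 1019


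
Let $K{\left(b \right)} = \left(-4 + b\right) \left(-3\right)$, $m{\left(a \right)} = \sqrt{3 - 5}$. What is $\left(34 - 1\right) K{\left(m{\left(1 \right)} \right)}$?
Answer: $396 - 99 i \sqrt{2} \approx 396.0 - 140.01 i$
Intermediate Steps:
$m{\left(a \right)} = i \sqrt{2}$ ($m{\left(a \right)} = \sqrt{-2} = i \sqrt{2}$)
$K{\left(b \right)} = 12 - 3 b$
$\left(34 - 1\right) K{\left(m{\left(1 \right)} \right)} = \left(34 - 1\right) \left(12 - 3 i \sqrt{2}\right) = 33 \left(12 - 3 i \sqrt{2}\right) = 396 - 99 i \sqrt{2}$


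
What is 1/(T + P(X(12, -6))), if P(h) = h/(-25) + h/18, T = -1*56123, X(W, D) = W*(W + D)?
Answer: -25/1403047 ≈ -1.7818e-5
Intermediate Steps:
X(W, D) = W*(D + W)
T = -56123
P(h) = 7*h/450 (P(h) = h*(-1/25) + h*(1/18) = -h/25 + h/18 = 7*h/450)
1/(T + P(X(12, -6))) = 1/(-56123 + 7*(12*(-6 + 12))/450) = 1/(-56123 + 7*(12*6)/450) = 1/(-56123 + (7/450)*72) = 1/(-56123 + 28/25) = 1/(-1403047/25) = -25/1403047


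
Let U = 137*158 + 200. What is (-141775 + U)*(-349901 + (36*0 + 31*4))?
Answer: 41948405833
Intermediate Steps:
U = 21846 (U = 21646 + 200 = 21846)
(-141775 + U)*(-349901 + (36*0 + 31*4)) = (-141775 + 21846)*(-349901 + (36*0 + 31*4)) = -119929*(-349901 + (0 + 124)) = -119929*(-349901 + 124) = -119929*(-349777) = 41948405833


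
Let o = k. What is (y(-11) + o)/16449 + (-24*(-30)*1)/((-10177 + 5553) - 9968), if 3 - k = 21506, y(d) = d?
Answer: -6786991/5000496 ≈ -1.3573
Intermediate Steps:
k = -21503 (k = 3 - 1*21506 = 3 - 21506 = -21503)
o = -21503
(y(-11) + o)/16449 + (-24*(-30)*1)/((-10177 + 5553) - 9968) = (-11 - 21503)/16449 + (-24*(-30)*1)/((-10177 + 5553) - 9968) = -21514*1/16449 + (720*1)/(-4624 - 9968) = -21514/16449 + 720/(-14592) = -21514/16449 + 720*(-1/14592) = -21514/16449 - 15/304 = -6786991/5000496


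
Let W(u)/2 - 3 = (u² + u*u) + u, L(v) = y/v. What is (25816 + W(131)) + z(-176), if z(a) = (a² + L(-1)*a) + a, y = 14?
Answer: 127992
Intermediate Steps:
L(v) = 14/v
W(u) = 6 + 2*u + 4*u² (W(u) = 6 + 2*((u² + u*u) + u) = 6 + 2*((u² + u²) + u) = 6 + 2*(2*u² + u) = 6 + 2*(u + 2*u²) = 6 + (2*u + 4*u²) = 6 + 2*u + 4*u²)
z(a) = a² - 13*a (z(a) = (a² + (14/(-1))*a) + a = (a² + (14*(-1))*a) + a = (a² - 14*a) + a = a² - 13*a)
(25816 + W(131)) + z(-176) = (25816 + (6 + 2*131 + 4*131²)) - 176*(-13 - 176) = (25816 + (6 + 262 + 4*17161)) - 176*(-189) = (25816 + (6 + 262 + 68644)) + 33264 = (25816 + 68912) + 33264 = 94728 + 33264 = 127992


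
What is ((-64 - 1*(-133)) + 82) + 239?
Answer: 390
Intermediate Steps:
((-64 - 1*(-133)) + 82) + 239 = ((-64 + 133) + 82) + 239 = (69 + 82) + 239 = 151 + 239 = 390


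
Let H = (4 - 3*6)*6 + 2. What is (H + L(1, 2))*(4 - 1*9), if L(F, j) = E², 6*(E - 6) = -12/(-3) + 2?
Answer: 165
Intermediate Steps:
E = 7 (E = 6 + (-12/(-3) + 2)/6 = 6 + (-12*(-1)/3 + 2)/6 = 6 + (-2*(-2) + 2)/6 = 6 + (4 + 2)/6 = 6 + (⅙)*6 = 6 + 1 = 7)
L(F, j) = 49 (L(F, j) = 7² = 49)
H = -82 (H = (4 - 18)*6 + 2 = -14*6 + 2 = -84 + 2 = -82)
(H + L(1, 2))*(4 - 1*9) = (-82 + 49)*(4 - 1*9) = -33*(4 - 9) = -33*(-5) = 165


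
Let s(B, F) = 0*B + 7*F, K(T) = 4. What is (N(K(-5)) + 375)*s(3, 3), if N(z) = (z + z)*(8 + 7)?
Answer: 10395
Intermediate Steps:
s(B, F) = 7*F (s(B, F) = 0 + 7*F = 7*F)
N(z) = 30*z (N(z) = (2*z)*15 = 30*z)
(N(K(-5)) + 375)*s(3, 3) = (30*4 + 375)*(7*3) = (120 + 375)*21 = 495*21 = 10395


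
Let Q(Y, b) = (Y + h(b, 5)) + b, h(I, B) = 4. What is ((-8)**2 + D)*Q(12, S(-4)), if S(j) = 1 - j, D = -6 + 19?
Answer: 1617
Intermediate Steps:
D = 13
Q(Y, b) = 4 + Y + b (Q(Y, b) = (Y + 4) + b = (4 + Y) + b = 4 + Y + b)
((-8)**2 + D)*Q(12, S(-4)) = ((-8)**2 + 13)*(4 + 12 + (1 - 1*(-4))) = (64 + 13)*(4 + 12 + (1 + 4)) = 77*(4 + 12 + 5) = 77*21 = 1617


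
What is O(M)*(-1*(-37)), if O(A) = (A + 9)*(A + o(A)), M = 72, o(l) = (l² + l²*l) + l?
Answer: 1134592272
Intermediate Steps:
o(l) = l + l² + l³ (o(l) = (l² + l³) + l = l + l² + l³)
O(A) = (9 + A)*(A + A*(1 + A + A²)) (O(A) = (A + 9)*(A + A*(1 + A + A²)) = (9 + A)*(A + A*(1 + A + A²)))
O(M)*(-1*(-37)) = (72*(18 + 72³ + 10*72² + 11*72))*(-1*(-37)) = (72*(18 + 373248 + 10*5184 + 792))*37 = (72*(18 + 373248 + 51840 + 792))*37 = (72*425898)*37 = 30664656*37 = 1134592272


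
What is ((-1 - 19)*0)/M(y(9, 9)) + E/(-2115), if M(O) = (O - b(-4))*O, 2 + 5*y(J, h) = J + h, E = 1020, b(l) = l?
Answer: -68/141 ≈ -0.48227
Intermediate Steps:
y(J, h) = -⅖ + J/5 + h/5 (y(J, h) = -⅖ + (J + h)/5 = -⅖ + (J/5 + h/5) = -⅖ + J/5 + h/5)
M(O) = O*(4 + O) (M(O) = (O - 1*(-4))*O = (O + 4)*O = (4 + O)*O = O*(4 + O))
((-1 - 19)*0)/M(y(9, 9)) + E/(-2115) = ((-1 - 19)*0)/(((-⅖ + (⅕)*9 + (⅕)*9)*(4 + (-⅖ + (⅕)*9 + (⅕)*9)))) + 1020/(-2115) = (-20*0)/(((-⅖ + 9/5 + 9/5)*(4 + (-⅖ + 9/5 + 9/5)))) + 1020*(-1/2115) = 0/((16*(4 + 16/5)/5)) - 68/141 = 0/(((16/5)*(36/5))) - 68/141 = 0/(576/25) - 68/141 = 0*(25/576) - 68/141 = 0 - 68/141 = -68/141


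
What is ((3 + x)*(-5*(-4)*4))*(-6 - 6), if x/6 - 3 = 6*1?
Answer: -54720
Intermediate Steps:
x = 54 (x = 18 + 6*(6*1) = 18 + 6*6 = 18 + 36 = 54)
((3 + x)*(-5*(-4)*4))*(-6 - 6) = ((3 + 54)*(-5*(-4)*4))*(-6 - 6) = (57*(20*4))*(-12) = (57*80)*(-12) = 4560*(-12) = -54720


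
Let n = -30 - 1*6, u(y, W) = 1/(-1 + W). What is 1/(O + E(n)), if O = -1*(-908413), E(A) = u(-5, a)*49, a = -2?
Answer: 3/2725190 ≈ 1.1008e-6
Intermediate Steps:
n = -36 (n = -30 - 6 = -36)
E(A) = -49/3 (E(A) = 49/(-1 - 2) = 49/(-3) = -⅓*49 = -49/3)
O = 908413
1/(O + E(n)) = 1/(908413 - 49/3) = 1/(2725190/3) = 3/2725190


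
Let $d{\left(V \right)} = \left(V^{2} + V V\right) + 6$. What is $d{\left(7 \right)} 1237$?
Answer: $128648$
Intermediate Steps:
$d{\left(V \right)} = 6 + 2 V^{2}$ ($d{\left(V \right)} = \left(V^{2} + V^{2}\right) + 6 = 2 V^{2} + 6 = 6 + 2 V^{2}$)
$d{\left(7 \right)} 1237 = \left(6 + 2 \cdot 7^{2}\right) 1237 = \left(6 + 2 \cdot 49\right) 1237 = \left(6 + 98\right) 1237 = 104 \cdot 1237 = 128648$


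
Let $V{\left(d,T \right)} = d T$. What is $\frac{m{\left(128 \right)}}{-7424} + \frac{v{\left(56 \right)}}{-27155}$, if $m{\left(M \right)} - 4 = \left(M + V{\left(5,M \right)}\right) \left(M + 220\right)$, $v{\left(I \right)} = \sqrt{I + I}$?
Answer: $- \frac{66817}{1856} - \frac{4 \sqrt{7}}{27155} \approx -36.001$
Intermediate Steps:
$V{\left(d,T \right)} = T d$
$v{\left(I \right)} = \sqrt{2} \sqrt{I}$ ($v{\left(I \right)} = \sqrt{2 I} = \sqrt{2} \sqrt{I}$)
$m{\left(M \right)} = 4 + 6 M \left(220 + M\right)$ ($m{\left(M \right)} = 4 + \left(M + M 5\right) \left(M + 220\right) = 4 + \left(M + 5 M\right) \left(220 + M\right) = 4 + 6 M \left(220 + M\right)$)
$\frac{m{\left(128 \right)}}{-7424} + \frac{v{\left(56 \right)}}{-27155} = \frac{4 + 6 \cdot 128^{2} + 1320 \cdot 128}{-7424} + \frac{\sqrt{2} \sqrt{56}}{-27155} = \left(4 + 6 \cdot 16384 + 168960\right) \left(- \frac{1}{7424}\right) + \sqrt{2} \cdot 2 \sqrt{14} \left(- \frac{1}{27155}\right) = \left(4 + 98304 + 168960\right) \left(- \frac{1}{7424}\right) + 4 \sqrt{7} \left(- \frac{1}{27155}\right) = 267268 \left(- \frac{1}{7424}\right) - \frac{4 \sqrt{7}}{27155} = - \frac{66817}{1856} - \frac{4 \sqrt{7}}{27155}$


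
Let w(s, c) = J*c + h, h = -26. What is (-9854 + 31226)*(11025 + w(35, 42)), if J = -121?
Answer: 126458124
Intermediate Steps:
w(s, c) = -26 - 121*c (w(s, c) = -121*c - 26 = -26 - 121*c)
(-9854 + 31226)*(11025 + w(35, 42)) = (-9854 + 31226)*(11025 + (-26 - 121*42)) = 21372*(11025 + (-26 - 5082)) = 21372*(11025 - 5108) = 21372*5917 = 126458124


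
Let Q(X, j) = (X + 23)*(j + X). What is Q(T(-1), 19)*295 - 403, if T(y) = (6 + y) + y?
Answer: 182792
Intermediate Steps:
T(y) = 6 + 2*y
Q(X, j) = (23 + X)*(X + j)
Q(T(-1), 19)*295 - 403 = ((6 + 2*(-1))**2 + 23*(6 + 2*(-1)) + 23*19 + (6 + 2*(-1))*19)*295 - 403 = ((6 - 2)**2 + 23*(6 - 2) + 437 + (6 - 2)*19)*295 - 403 = (4**2 + 23*4 + 437 + 4*19)*295 - 403 = (16 + 92 + 437 + 76)*295 - 403 = 621*295 - 403 = 183195 - 403 = 182792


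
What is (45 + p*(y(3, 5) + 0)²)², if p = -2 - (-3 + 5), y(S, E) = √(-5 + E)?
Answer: 2025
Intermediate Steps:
p = -4 (p = -2 - 1*2 = -2 - 2 = -4)
(45 + p*(y(3, 5) + 0)²)² = (45 - 4*(√(-5 + 5) + 0)²)² = (45 - 4*(√0 + 0)²)² = (45 - 4*(0 + 0)²)² = (45 - 4*0²)² = (45 - 4*0)² = (45 + 0)² = 45² = 2025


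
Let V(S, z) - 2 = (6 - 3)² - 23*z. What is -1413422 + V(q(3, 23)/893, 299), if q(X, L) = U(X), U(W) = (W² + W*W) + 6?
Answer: -1420288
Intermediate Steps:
U(W) = 6 + 2*W² (U(W) = (W² + W²) + 6 = 2*W² + 6 = 6 + 2*W²)
q(X, L) = 6 + 2*X²
V(S, z) = 11 - 23*z (V(S, z) = 2 + ((6 - 3)² - 23*z) = 2 + (3² - 23*z) = 2 + (9 - 23*z) = 11 - 23*z)
-1413422 + V(q(3, 23)/893, 299) = -1413422 + (11 - 23*299) = -1413422 + (11 - 6877) = -1413422 - 6866 = -1420288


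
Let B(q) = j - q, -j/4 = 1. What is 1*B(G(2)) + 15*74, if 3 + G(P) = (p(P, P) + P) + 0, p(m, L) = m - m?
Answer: 1107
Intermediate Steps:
j = -4 (j = -4*1 = -4)
p(m, L) = 0
G(P) = -3 + P (G(P) = -3 + ((0 + P) + 0) = -3 + (P + 0) = -3 + P)
B(q) = -4 - q
1*B(G(2)) + 15*74 = 1*(-4 - (-3 + 2)) + 15*74 = 1*(-4 - 1*(-1)) + 1110 = 1*(-4 + 1) + 1110 = 1*(-3) + 1110 = -3 + 1110 = 1107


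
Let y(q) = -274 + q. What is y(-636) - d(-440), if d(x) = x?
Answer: -470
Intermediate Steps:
y(-636) - d(-440) = (-274 - 636) - 1*(-440) = -910 + 440 = -470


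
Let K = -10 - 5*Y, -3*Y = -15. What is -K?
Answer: 35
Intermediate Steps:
Y = 5 (Y = -⅓*(-15) = 5)
K = -35 (K = -10 - 5*5 = -10 - 25 = -35)
-K = -1*(-35) = 35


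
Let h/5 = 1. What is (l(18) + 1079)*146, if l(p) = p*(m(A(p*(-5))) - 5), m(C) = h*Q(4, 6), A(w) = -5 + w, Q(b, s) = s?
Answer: 223234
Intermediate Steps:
h = 5 (h = 5*1 = 5)
m(C) = 30 (m(C) = 5*6 = 30)
l(p) = 25*p (l(p) = p*(30 - 5) = p*25 = 25*p)
(l(18) + 1079)*146 = (25*18 + 1079)*146 = (450 + 1079)*146 = 1529*146 = 223234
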